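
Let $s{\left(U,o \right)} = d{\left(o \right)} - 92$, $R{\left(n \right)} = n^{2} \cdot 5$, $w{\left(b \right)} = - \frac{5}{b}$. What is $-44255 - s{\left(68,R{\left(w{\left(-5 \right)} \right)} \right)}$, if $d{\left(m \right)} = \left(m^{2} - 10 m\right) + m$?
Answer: $-44143$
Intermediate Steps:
$d{\left(m \right)} = m^{2} - 9 m$
$R{\left(n \right)} = 5 n^{2}$
$s{\left(U,o \right)} = -92 + o \left(-9 + o\right)$ ($s{\left(U,o \right)} = o \left(-9 + o\right) - 92 = -92 + o \left(-9 + o\right)$)
$-44255 - s{\left(68,R{\left(w{\left(-5 \right)} \right)} \right)} = -44255 - \left(-92 + 5 \left(- \frac{5}{-5}\right)^{2} \left(-9 + 5 \left(- \frac{5}{-5}\right)^{2}\right)\right) = -44255 - \left(-92 + 5 \left(\left(-5\right) \left(- \frac{1}{5}\right)\right)^{2} \left(-9 + 5 \left(\left(-5\right) \left(- \frac{1}{5}\right)\right)^{2}\right)\right) = -44255 - \left(-92 + 5 \cdot 1^{2} \left(-9 + 5 \cdot 1^{2}\right)\right) = -44255 - \left(-92 + 5 \cdot 1 \left(-9 + 5 \cdot 1\right)\right) = -44255 - \left(-92 + 5 \left(-9 + 5\right)\right) = -44255 - \left(-92 + 5 \left(-4\right)\right) = -44255 - \left(-92 - 20\right) = -44255 - -112 = -44255 + 112 = -44143$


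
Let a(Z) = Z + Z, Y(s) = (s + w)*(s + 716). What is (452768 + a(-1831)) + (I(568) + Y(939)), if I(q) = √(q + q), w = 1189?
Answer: 3970946 + 4*√71 ≈ 3.9710e+6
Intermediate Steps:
I(q) = √2*√q (I(q) = √(2*q) = √2*√q)
Y(s) = (716 + s)*(1189 + s) (Y(s) = (s + 1189)*(s + 716) = (1189 + s)*(716 + s) = (716 + s)*(1189 + s))
a(Z) = 2*Z
(452768 + a(-1831)) + (I(568) + Y(939)) = (452768 + 2*(-1831)) + (√2*√568 + (851324 + 939² + 1905*939)) = (452768 - 3662) + (√2*(2*√142) + (851324 + 881721 + 1788795)) = 449106 + (4*√71 + 3521840) = 449106 + (3521840 + 4*√71) = 3970946 + 4*√71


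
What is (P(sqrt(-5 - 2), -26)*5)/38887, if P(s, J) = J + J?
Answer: -260/38887 ≈ -0.0066860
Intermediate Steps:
P(s, J) = 2*J
(P(sqrt(-5 - 2), -26)*5)/38887 = ((2*(-26))*5)/38887 = -52*5*(1/38887) = -260*1/38887 = -260/38887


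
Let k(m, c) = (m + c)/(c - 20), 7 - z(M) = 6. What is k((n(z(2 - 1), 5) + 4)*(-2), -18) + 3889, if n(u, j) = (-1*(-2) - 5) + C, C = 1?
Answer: 73902/19 ≈ 3889.6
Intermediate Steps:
z(M) = 1 (z(M) = 7 - 1*6 = 7 - 6 = 1)
n(u, j) = -2 (n(u, j) = (-1*(-2) - 5) + 1 = (2 - 5) + 1 = -3 + 1 = -2)
k(m, c) = (c + m)/(-20 + c)
k((n(z(2 - 1), 5) + 4)*(-2), -18) + 3889 = (-18 + (-2 + 4)*(-2))/(-20 - 18) + 3889 = (-18 + 2*(-2))/(-38) + 3889 = -(-18 - 4)/38 + 3889 = -1/38*(-22) + 3889 = 11/19 + 3889 = 73902/19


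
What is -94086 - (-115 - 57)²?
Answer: -123670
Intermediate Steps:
-94086 - (-115 - 57)² = -94086 - 1*(-172)² = -94086 - 1*29584 = -94086 - 29584 = -123670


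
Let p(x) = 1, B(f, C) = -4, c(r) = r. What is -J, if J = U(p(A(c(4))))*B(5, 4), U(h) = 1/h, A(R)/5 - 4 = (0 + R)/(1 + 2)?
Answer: 4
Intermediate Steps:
A(R) = 20 + 5*R/3 (A(R) = 20 + 5*((0 + R)/(1 + 2)) = 20 + 5*(R/3) = 20 + 5*R/3)
U(h) = 1/h
J = -4 (J = -4/1 = 1*(-4) = -4)
-J = -1*(-4) = 4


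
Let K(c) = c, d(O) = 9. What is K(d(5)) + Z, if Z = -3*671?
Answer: -2004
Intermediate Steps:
Z = -2013
K(d(5)) + Z = 9 - 2013 = -2004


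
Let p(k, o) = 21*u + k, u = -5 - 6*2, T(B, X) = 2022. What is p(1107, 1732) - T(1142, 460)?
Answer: -1272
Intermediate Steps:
u = -17 (u = -5 - 1*12 = -5 - 12 = -17)
p(k, o) = -357 + k (p(k, o) = 21*(-17) + k = -357 + k)
p(1107, 1732) - T(1142, 460) = (-357 + 1107) - 1*2022 = 750 - 2022 = -1272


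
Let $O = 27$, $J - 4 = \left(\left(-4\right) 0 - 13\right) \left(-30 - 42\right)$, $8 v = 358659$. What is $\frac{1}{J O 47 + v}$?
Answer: $\frac{8}{9901539} \approx 8.0796 \cdot 10^{-7}$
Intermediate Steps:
$v = \frac{358659}{8}$ ($v = \frac{1}{8} \cdot 358659 = \frac{358659}{8} \approx 44832.0$)
$J = 940$ ($J = 4 + \left(\left(-4\right) 0 - 13\right) \left(-30 - 42\right) = 4 + \left(0 - 13\right) \left(-72\right) = 4 - -936 = 4 + 936 = 940$)
$\frac{1}{J O 47 + v} = \frac{1}{940 \cdot 27 \cdot 47 + \frac{358659}{8}} = \frac{1}{25380 \cdot 47 + \frac{358659}{8}} = \frac{1}{1192860 + \frac{358659}{8}} = \frac{1}{\frac{9901539}{8}} = \frac{8}{9901539}$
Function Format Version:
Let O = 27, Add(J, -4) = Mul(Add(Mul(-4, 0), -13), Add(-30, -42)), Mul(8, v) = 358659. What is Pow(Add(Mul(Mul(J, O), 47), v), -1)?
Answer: Rational(8, 9901539) ≈ 8.0796e-7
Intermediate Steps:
v = Rational(358659, 8) (v = Mul(Rational(1, 8), 358659) = Rational(358659, 8) ≈ 44832.)
J = 940 (J = Add(4, Mul(Add(Mul(-4, 0), -13), Add(-30, -42))) = Add(4, Mul(Add(0, -13), -72)) = Add(4, Mul(-13, -72)) = Add(4, 936) = 940)
Pow(Add(Mul(Mul(J, O), 47), v), -1) = Pow(Add(Mul(Mul(940, 27), 47), Rational(358659, 8)), -1) = Pow(Add(Mul(25380, 47), Rational(358659, 8)), -1) = Pow(Add(1192860, Rational(358659, 8)), -1) = Pow(Rational(9901539, 8), -1) = Rational(8, 9901539)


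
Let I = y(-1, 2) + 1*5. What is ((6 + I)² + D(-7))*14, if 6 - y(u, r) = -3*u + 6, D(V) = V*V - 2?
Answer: 1554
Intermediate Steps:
D(V) = -2 + V² (D(V) = V² - 2 = -2 + V²)
y(u, r) = 3*u (y(u, r) = 6 - (-3*u + 6) = 6 - (6 - 3*u) = 6 + (-6 + 3*u) = 3*u)
I = 2 (I = 3*(-1) + 1*5 = -3 + 5 = 2)
((6 + I)² + D(-7))*14 = ((6 + 2)² + (-2 + (-7)²))*14 = (8² + (-2 + 49))*14 = (64 + 47)*14 = 111*14 = 1554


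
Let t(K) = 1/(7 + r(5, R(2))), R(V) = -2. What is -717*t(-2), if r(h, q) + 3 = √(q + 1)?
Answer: -2868/17 + 717*I/17 ≈ -168.71 + 42.176*I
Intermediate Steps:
r(h, q) = -3 + √(1 + q) (r(h, q) = -3 + √(q + 1) = -3 + √(1 + q))
t(K) = (4 - I)/17 (t(K) = 1/(7 + (-3 + √(1 - 2))) = 1/(7 + (-3 + √(-1))) = 1/(7 + (-3 + I)) = 1/(4 + I) = (4 - I)/17)
-717*t(-2) = -717*(4/17 - I/17) = -2868/17 + 717*I/17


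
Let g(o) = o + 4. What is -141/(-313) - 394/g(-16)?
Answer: 62507/1878 ≈ 33.284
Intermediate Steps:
g(o) = 4 + o
-141/(-313) - 394/g(-16) = -141/(-313) - 394/(4 - 16) = -141*(-1/313) - 394/(-12) = 141/313 - 394*(-1/12) = 141/313 + 197/6 = 62507/1878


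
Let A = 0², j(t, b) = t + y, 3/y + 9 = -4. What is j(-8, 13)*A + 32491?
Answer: 32491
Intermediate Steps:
y = -3/13 (y = 3/(-9 - 4) = 3/(-13) = 3*(-1/13) = -3/13 ≈ -0.23077)
j(t, b) = -3/13 + t (j(t, b) = t - 3/13 = -3/13 + t)
A = 0
j(-8, 13)*A + 32491 = (-3/13 - 8)*0 + 32491 = -107/13*0 + 32491 = 0 + 32491 = 32491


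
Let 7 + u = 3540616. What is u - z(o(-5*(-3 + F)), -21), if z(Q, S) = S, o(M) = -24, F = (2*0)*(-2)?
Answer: 3540630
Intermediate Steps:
F = 0 (F = 0*(-2) = 0)
u = 3540609 (u = -7 + 3540616 = 3540609)
u - z(o(-5*(-3 + F)), -21) = 3540609 - 1*(-21) = 3540609 + 21 = 3540630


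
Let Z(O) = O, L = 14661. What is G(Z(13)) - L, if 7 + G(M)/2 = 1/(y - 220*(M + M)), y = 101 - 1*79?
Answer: -41809076/2849 ≈ -14675.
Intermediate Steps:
y = 22 (y = 101 - 79 = 22)
G(M) = -14 + 2/(22 - 440*M) (G(M) = -14 + 2/(22 - 220*(M + M)) = -14 + 2/(22 - 440*M))
G(Z(13)) - L = (153 - 3080*13)/(11*(-1 + 20*13)) - 1*14661 = (153 - 40040)/(11*(-1 + 260)) - 14661 = (1/11)*(-39887)/259 - 14661 = (1/11)*(1/259)*(-39887) - 14661 = -39887/2849 - 14661 = -41809076/2849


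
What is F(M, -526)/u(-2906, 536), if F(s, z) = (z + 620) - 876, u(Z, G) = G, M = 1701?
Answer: -391/268 ≈ -1.4590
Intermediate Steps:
F(s, z) = -256 + z (F(s, z) = (620 + z) - 876 = -256 + z)
F(M, -526)/u(-2906, 536) = (-256 - 526)/536 = -782*1/536 = -391/268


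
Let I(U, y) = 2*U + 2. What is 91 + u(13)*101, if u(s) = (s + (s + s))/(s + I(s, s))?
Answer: 7670/41 ≈ 187.07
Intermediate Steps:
I(U, y) = 2 + 2*U
u(s) = 3*s/(2 + 3*s) (u(s) = (s + (s + s))/(s + (2 + 2*s)) = (s + 2*s)/(2 + 3*s) = (3*s)/(2 + 3*s) = 3*s/(2 + 3*s))
91 + u(13)*101 = 91 + (3*13/(2 + 3*13))*101 = 91 + (3*13/(2 + 39))*101 = 91 + (3*13/41)*101 = 91 + (3*13*(1/41))*101 = 91 + (39/41)*101 = 91 + 3939/41 = 7670/41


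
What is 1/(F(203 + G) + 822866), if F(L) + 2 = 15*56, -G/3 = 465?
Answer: 1/823704 ≈ 1.2140e-6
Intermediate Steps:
G = -1395 (G = -3*465 = -1395)
F(L) = 838 (F(L) = -2 + 15*56 = -2 + 840 = 838)
1/(F(203 + G) + 822866) = 1/(838 + 822866) = 1/823704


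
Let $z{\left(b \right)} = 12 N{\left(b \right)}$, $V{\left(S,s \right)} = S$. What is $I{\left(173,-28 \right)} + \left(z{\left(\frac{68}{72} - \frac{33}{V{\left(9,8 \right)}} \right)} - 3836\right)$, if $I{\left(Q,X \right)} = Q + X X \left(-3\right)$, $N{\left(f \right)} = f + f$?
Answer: $- \frac{18241}{3} \approx -6080.3$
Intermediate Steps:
$N{\left(f \right)} = 2 f$
$z{\left(b \right)} = 24 b$ ($z{\left(b \right)} = 12 \cdot 2 b = 24 b$)
$I{\left(Q,X \right)} = Q - 3 X^{2}$ ($I{\left(Q,X \right)} = Q + X^{2} \left(-3\right) = Q - 3 X^{2}$)
$I{\left(173,-28 \right)} + \left(z{\left(\frac{68}{72} - \frac{33}{V{\left(9,8 \right)}} \right)} - 3836\right) = \left(173 - 3 \left(-28\right)^{2}\right) + \left(24 \left(\frac{68}{72} - \frac{33}{9}\right) - 3836\right) = \left(173 - 2352\right) - \left(3836 - 24 \left(68 \cdot \frac{1}{72} - \frac{11}{3}\right)\right) = \left(173 - 2352\right) - \left(3836 - 24 \left(\frac{17}{18} - \frac{11}{3}\right)\right) = -2179 + \left(24 \left(- \frac{49}{18}\right) - 3836\right) = -2179 - \frac{11704}{3} = - \frac{18241}{3}$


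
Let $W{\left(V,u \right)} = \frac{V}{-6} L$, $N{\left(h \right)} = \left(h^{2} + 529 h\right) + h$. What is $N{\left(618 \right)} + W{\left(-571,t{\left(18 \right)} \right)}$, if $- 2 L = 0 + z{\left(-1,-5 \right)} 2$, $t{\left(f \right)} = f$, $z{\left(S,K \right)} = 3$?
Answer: $\frac{1418357}{2} \approx 7.0918 \cdot 10^{5}$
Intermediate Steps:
$L = -3$ ($L = - \frac{0 + 3 \cdot 2}{2} = - \frac{0 + 6}{2} = \left(- \frac{1}{2}\right) 6 = -3$)
$N{\left(h \right)} = h^{2} + 530 h$
$W{\left(V,u \right)} = \frac{V}{2}$ ($W{\left(V,u \right)} = \frac{V}{-6} \left(-3\right) = - \frac{V}{6} \left(-3\right) = \frac{V}{2}$)
$N{\left(618 \right)} + W{\left(-571,t{\left(18 \right)} \right)} = 618 \left(530 + 618\right) + \frac{1}{2} \left(-571\right) = 618 \cdot 1148 - \frac{571}{2} = 709464 - \frac{571}{2} = \frac{1418357}{2}$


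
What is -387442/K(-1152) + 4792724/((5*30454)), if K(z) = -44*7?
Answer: 1374362553/1065890 ≈ 1289.4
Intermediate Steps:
K(z) = -308
-387442/K(-1152) + 4792724/((5*30454)) = -387442/(-308) + 4792724/((5*30454)) = -387442*(-1/308) + 4792724/152270 = 17611/14 + 4792724*(1/152270) = 17611/14 + 2396362/76135 = 1374362553/1065890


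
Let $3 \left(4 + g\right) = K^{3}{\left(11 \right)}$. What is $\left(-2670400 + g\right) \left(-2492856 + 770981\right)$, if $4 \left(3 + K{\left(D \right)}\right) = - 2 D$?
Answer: $\frac{110362904871875}{24} \approx 4.5985 \cdot 10^{12}$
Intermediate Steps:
$K{\left(D \right)} = -3 - \frac{D}{2}$ ($K{\left(D \right)} = -3 + \frac{\left(-2\right) D}{4} = -3 - \frac{D}{2}$)
$g = - \frac{5009}{24}$ ($g = -4 + \frac{\left(-3 - \frac{11}{2}\right)^{3}}{3} = -4 + \frac{\left(- \frac{17}{2}\right)^{3}}{3} = -4 + \frac{1}{3} \left(- \frac{4913}{8}\right) = -4 - \frac{4913}{24} = - \frac{5009}{24} \approx -208.71$)
$\left(-2670400 + g\right) \left(-2492856 + 770981\right) = \left(-2670400 - \frac{5009}{24}\right) \left(-2492856 + 770981\right) = \left(- \frac{64094609}{24}\right) \left(-1721875\right) = \frac{110362904871875}{24}$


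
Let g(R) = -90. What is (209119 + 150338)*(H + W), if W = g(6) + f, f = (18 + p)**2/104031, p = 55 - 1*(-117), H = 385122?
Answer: 4799386001723348/34677 ≈ 1.3840e+11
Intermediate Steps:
p = 172 (p = 55 + 117 = 172)
f = 36100/104031 (f = (18 + 172)**2/104031 = 190**2*(1/104031) = 36100*(1/104031) = 36100/104031 ≈ 0.34701)
W = -9326690/104031 (W = -90 + 36100/104031 = -9326690/104031 ≈ -89.653)
(209119 + 150338)*(H + W) = (209119 + 150338)*(385122 - 9326690/104031) = 359457*(40055300092/104031) = 4799386001723348/34677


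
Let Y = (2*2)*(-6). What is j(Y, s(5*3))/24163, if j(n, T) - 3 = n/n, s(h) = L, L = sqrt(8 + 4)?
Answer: 4/24163 ≈ 0.00016554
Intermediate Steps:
L = 2*sqrt(3) (L = sqrt(12) = 2*sqrt(3) ≈ 3.4641)
s(h) = 2*sqrt(3)
Y = -24 (Y = 4*(-6) = -24)
j(n, T) = 4 (j(n, T) = 3 + n/n = 3 + 1 = 4)
j(Y, s(5*3))/24163 = 4/24163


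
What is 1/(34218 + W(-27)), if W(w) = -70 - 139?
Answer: 1/34009 ≈ 2.9404e-5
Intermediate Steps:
W(w) = -209
1/(34218 + W(-27)) = 1/(34218 - 209) = 1/34009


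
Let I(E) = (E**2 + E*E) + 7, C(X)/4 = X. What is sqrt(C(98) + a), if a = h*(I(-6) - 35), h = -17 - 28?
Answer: 2*I*sqrt(397) ≈ 39.85*I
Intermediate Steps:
C(X) = 4*X
h = -45
I(E) = 7 + 2*E**2 (I(E) = (E**2 + E**2) + 7 = 2*E**2 + 7 = 7 + 2*E**2)
a = -1980 (a = -45*((7 + 2*(-6)**2) - 35) = -45*((7 + 2*36) - 35) = -45*((7 + 72) - 35) = -45*(79 - 35) = -45*44 = -1980)
sqrt(C(98) + a) = sqrt(4*98 - 1980) = sqrt(392 - 1980) = sqrt(-1588) = 2*I*sqrt(397)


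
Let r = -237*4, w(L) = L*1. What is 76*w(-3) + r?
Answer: -1176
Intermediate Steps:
w(L) = L
r = -948
76*w(-3) + r = 76*(-3) - 948 = -228 - 948 = -1176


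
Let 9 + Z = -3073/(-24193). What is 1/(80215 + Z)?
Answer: 24193/1940426831 ≈ 1.2468e-5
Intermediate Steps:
Z = -214664/24193 (Z = -9 - 3073/(-24193) = -9 - 3073*(-1/24193) = -9 + 3073/24193 = -214664/24193 ≈ -8.8730)
1/(80215 + Z) = 1/(80215 - 214664/24193) = 1/(1940426831/24193) = 24193/1940426831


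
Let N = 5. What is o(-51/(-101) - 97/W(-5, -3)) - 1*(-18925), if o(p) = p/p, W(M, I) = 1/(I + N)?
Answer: 18926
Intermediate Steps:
W(M, I) = 1/(5 + I) (W(M, I) = 1/(I + 5) = 1/(5 + I))
o(p) = 1
o(-51/(-101) - 97/W(-5, -3)) - 1*(-18925) = 1 - 1*(-18925) = 1 + 18925 = 18926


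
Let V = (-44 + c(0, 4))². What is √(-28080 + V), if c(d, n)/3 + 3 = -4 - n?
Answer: I*√22151 ≈ 148.83*I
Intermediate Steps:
c(d, n) = -21 - 3*n (c(d, n) = -9 + 3*(-4 - n) = -9 + (-12 - 3*n) = -21 - 3*n)
V = 5929 (V = (-44 + (-21 - 3*4))² = (-44 + (-21 - 12))² = (-44 - 33)² = (-77)² = 5929)
√(-28080 + V) = √(-28080 + 5929) = √(-22151) = I*√22151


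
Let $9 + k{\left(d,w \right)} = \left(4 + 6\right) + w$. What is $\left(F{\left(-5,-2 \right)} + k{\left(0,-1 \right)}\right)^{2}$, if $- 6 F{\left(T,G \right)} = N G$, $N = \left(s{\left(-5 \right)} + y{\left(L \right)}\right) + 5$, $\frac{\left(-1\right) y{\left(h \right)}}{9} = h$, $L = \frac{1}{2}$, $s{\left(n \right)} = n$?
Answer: $\frac{9}{4} \approx 2.25$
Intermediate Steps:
$L = \frac{1}{2} \approx 0.5$
$y{\left(h \right)} = - 9 h$
$N = - \frac{9}{2}$ ($N = \left(-5 - \frac{9}{2}\right) + 5 = - \frac{19}{2} + 5 = - \frac{9}{2} \approx -4.5$)
$F{\left(T,G \right)} = \frac{3 G}{4}$ ($F{\left(T,G \right)} = - \frac{\left(- \frac{9}{2}\right) G}{6} = \frac{3 G}{4}$)
$k{\left(d,w \right)} = 1 + w$ ($k{\left(d,w \right)} = -9 + \left(\left(4 + 6\right) + w\right) = -9 + \left(10 + w\right) = 1 + w$)
$\left(F{\left(-5,-2 \right)} + k{\left(0,-1 \right)}\right)^{2} = \left(\frac{3}{4} \left(-2\right) + \left(1 - 1\right)\right)^{2} = \left(- \frac{3}{2} + 0\right)^{2} = \left(- \frac{3}{2}\right)^{2} = \frac{9}{4}$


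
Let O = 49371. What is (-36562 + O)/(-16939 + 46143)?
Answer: 12809/29204 ≈ 0.43860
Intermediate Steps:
(-36562 + O)/(-16939 + 46143) = (-36562 + 49371)/(-16939 + 46143) = 12809/29204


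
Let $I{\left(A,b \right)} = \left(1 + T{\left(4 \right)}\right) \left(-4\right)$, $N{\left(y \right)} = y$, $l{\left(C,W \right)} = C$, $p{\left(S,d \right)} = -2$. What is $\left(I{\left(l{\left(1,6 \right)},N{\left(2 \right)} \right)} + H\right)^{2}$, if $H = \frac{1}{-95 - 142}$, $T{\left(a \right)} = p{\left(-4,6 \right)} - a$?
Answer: $\frac{22458121}{56169} \approx 399.83$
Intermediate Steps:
$T{\left(a \right)} = -2 - a$
$I{\left(A,b \right)} = 20$ ($I{\left(A,b \right)} = \left(1 - 6\right) \left(-4\right) = \left(-5\right) \left(-4\right) = 20$)
$H = - \frac{1}{237}$ ($H = \frac{1}{-95 - 142} = \frac{1}{-237} = - \frac{1}{237} \approx -0.0042194$)
$\left(I{\left(l{\left(1,6 \right)},N{\left(2 \right)} \right)} + H\right)^{2} = \left(20 - \frac{1}{237}\right)^{2} = \left(\frac{4739}{237}\right)^{2} = \frac{22458121}{56169}$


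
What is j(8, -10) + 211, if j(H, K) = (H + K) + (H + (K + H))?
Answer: 215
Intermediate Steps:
j(H, K) = 2*K + 3*H (j(H, K) = (H + K) + (H + (H + K)) = (H + K) + (K + 2*H) = 2*K + 3*H)
j(8, -10) + 211 = (2*(-10) + 3*8) + 211 = (-20 + 24) + 211 = 4 + 211 = 215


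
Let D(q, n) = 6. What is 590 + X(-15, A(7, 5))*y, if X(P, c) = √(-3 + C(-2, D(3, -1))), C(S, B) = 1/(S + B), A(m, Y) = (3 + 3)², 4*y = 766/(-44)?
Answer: 590 - 383*I*√11/176 ≈ 590.0 - 7.2174*I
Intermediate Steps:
y = -383/88 (y = (766/(-44))/4 = (766*(-1/44))/4 = (¼)*(-383/22) = -383/88 ≈ -4.3523)
A(m, Y) = 36 (A(m, Y) = 6² = 36)
C(S, B) = 1/(B + S)
X(P, c) = I*√11/2 (X(P, c) = √(-3 + 1/(6 - 2)) = √(-3 + 1/4) = √(-3 + ¼) = √(-11/4) = I*√11/2)
590 + X(-15, A(7, 5))*y = 590 + (I*√11/2)*(-383/88) = 590 - 383*I*√11/176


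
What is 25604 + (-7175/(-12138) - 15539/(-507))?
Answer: 2504101517/97682 ≈ 25635.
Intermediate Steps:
25604 + (-7175/(-12138) - 15539/(-507)) = 25604 + (-7175*(-1/12138) - 15539*(-1/507)) = 25604 + (1025/1734 + 15539/507) = 25604 + 3051589/97682 = 2504101517/97682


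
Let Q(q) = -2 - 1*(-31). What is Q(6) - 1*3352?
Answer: -3323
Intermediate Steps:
Q(q) = 29 (Q(q) = -2 + 31 = 29)
Q(6) - 1*3352 = 29 - 1*3352 = 29 - 3352 = -3323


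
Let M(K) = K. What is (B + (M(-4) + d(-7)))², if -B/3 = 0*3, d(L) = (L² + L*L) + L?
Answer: 7569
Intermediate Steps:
d(L) = L + 2*L² (d(L) = (L² + L²) + L = 2*L² + L = L + 2*L²)
B = 0 (B = -0*3 = -3*0 = 0)
(B + (M(-4) + d(-7)))² = (0 + (-4 - 7*(1 + 2*(-7))))² = (0 + (-4 - 7*(1 - 14)))² = (0 + (-4 - 7*(-13)))² = (0 + (-4 + 91))² = (0 + 87)² = 87² = 7569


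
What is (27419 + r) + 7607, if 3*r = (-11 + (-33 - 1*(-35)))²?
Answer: 35053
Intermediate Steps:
r = 27 (r = (-11 + (-33 - 1*(-35)))²/3 = (-11 + (-33 + 35))²/3 = (-11 + 2)²/3 = (⅓)*(-9)² = (⅓)*81 = 27)
(27419 + r) + 7607 = (27419 + 27) + 7607 = 27446 + 7607 = 35053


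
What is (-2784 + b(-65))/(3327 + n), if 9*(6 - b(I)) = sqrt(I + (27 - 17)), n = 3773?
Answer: -1389/3550 - I*sqrt(55)/63900 ≈ -0.39127 - 0.00011606*I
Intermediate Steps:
b(I) = 6 - sqrt(10 + I)/9 (b(I) = 6 - sqrt(I + (27 - 17))/9 = 6 - sqrt(I + 10)/9 = 6 - sqrt(10 + I)/9)
(-2784 + b(-65))/(3327 + n) = (-2784 + (6 - sqrt(10 - 65)/9))/(3327 + 3773) = (-2784 + (6 - I*sqrt(55)/9))/7100 = (-2784 + (6 - I*sqrt(55)/9))*(1/7100) = (-2778 - I*sqrt(55)/9)*(1/7100) = -1389/3550 - I*sqrt(55)/63900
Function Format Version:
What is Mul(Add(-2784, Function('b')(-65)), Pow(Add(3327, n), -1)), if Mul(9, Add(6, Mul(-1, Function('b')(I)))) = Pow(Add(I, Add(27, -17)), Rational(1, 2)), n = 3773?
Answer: Add(Rational(-1389, 3550), Mul(Rational(-1, 63900), I, Pow(55, Rational(1, 2)))) ≈ Add(-0.39127, Mul(-0.00011606, I))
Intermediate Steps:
Function('b')(I) = Add(6, Mul(Rational(-1, 9), Pow(Add(10, I), Rational(1, 2)))) (Function('b')(I) = Add(6, Mul(Rational(-1, 9), Pow(Add(I, Add(27, -17)), Rational(1, 2)))) = Add(6, Mul(Rational(-1, 9), Pow(Add(I, 10), Rational(1, 2)))) = Add(6, Mul(Rational(-1, 9), Pow(Add(10, I), Rational(1, 2)))))
Mul(Add(-2784, Function('b')(-65)), Pow(Add(3327, n), -1)) = Mul(Add(-2784, Add(6, Mul(Rational(-1, 9), Pow(Add(10, -65), Rational(1, 2))))), Pow(Add(3327, 3773), -1)) = Mul(Add(-2784, Add(6, Mul(Rational(-1, 9), Pow(-55, Rational(1, 2))))), Pow(7100, -1)) = Mul(Add(-2784, Add(6, Mul(Rational(-1, 9), Mul(I, Pow(55, Rational(1, 2)))))), Rational(1, 7100)) = Mul(Add(-2784, Add(6, Mul(Rational(-1, 9), I, Pow(55, Rational(1, 2))))), Rational(1, 7100)) = Mul(Add(-2778, Mul(Rational(-1, 9), I, Pow(55, Rational(1, 2)))), Rational(1, 7100)) = Add(Rational(-1389, 3550), Mul(Rational(-1, 63900), I, Pow(55, Rational(1, 2))))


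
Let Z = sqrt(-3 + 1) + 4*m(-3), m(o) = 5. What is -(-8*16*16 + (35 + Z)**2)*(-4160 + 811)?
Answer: 3265275 + 368390*I*sqrt(2) ≈ 3.2653e+6 + 5.2098e+5*I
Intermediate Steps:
Z = 20 + I*sqrt(2) (Z = sqrt(-3 + 1) + 4*5 = sqrt(-2) + 20 = I*sqrt(2) + 20 = 20 + I*sqrt(2) ≈ 20.0 + 1.4142*I)
-(-8*16*16 + (35 + Z)**2)*(-4160 + 811) = -(-8*16*16 + (35 + (20 + I*sqrt(2)))**2)*(-4160 + 811) = -(-128*16 + (55 + I*sqrt(2))**2)*(-3349) = -(-2048 + (55 + I*sqrt(2))**2)*(-3349) = -(6858752 - 3349*(55 + I*sqrt(2))**2) = -6858752 + 3349*(55 + I*sqrt(2))**2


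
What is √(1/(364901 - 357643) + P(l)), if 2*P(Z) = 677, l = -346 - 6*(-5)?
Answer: √4457925293/3629 ≈ 18.398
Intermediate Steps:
l = -316 (l = -346 - 1*(-30) = -346 + 30 = -316)
P(Z) = 677/2 (P(Z) = (½)*677 = 677/2)
√(1/(364901 - 357643) + P(l)) = √(1/(364901 - 357643) + 677/2) = √(1/7258 + 677/2) = √(1228417/3629) = √4457925293/3629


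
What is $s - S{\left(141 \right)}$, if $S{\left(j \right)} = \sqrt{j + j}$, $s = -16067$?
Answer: $-16067 - \sqrt{282} \approx -16084.0$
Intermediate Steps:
$S{\left(j \right)} = \sqrt{2} \sqrt{j}$ ($S{\left(j \right)} = \sqrt{2 j} = \sqrt{2} \sqrt{j}$)
$s - S{\left(141 \right)} = -16067 - \sqrt{2} \sqrt{141} = -16067 - \sqrt{282}$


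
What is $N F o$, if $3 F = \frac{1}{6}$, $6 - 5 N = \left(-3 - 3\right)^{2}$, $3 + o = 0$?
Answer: $1$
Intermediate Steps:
$o = -3$ ($o = -3 + 0 = -3$)
$N = -6$ ($N = \frac{6}{5} - \frac{\left(-3 - 3\right)^{2}}{5} = \frac{6}{5} - \frac{\left(-6\right)^{2}}{5} = \frac{6}{5} - \frac{36}{5} = -6$)
$F = \frac{1}{18}$ ($F = \frac{1}{3 \cdot 6} = \frac{1}{3} \cdot \frac{1}{6} = \frac{1}{18} \approx 0.055556$)
$N F o = \left(-6\right) \frac{1}{18} \left(-3\right) = \left(- \frac{1}{3}\right) \left(-3\right) = 1$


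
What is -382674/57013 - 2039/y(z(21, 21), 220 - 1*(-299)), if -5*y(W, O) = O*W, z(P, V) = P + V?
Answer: -7760280317/1242769374 ≈ -6.2443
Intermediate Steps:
y(W, O) = -O*W/5
-382674/57013 - 2039/y(z(21, 21), 220 - 1*(-299)) = -382674/57013 - 2039*(-5/((21 + 21)*(220 - 1*(-299)))) = -382674*1/57013 - 2039*(-5/(42*(220 + 299))) = -382674/57013 - 2039/((-⅕*519*42)) = -382674/57013 - 2039/(-21798/5) = -382674/57013 - 2039*(-5/21798) = -382674/57013 + 10195/21798 = -7760280317/1242769374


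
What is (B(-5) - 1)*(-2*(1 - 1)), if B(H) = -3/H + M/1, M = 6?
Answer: 0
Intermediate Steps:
B(H) = 6 - 3/H (B(H) = -3/H + 6/1 = -3/H + 6*1 = -3/H + 6 = 6 - 3/H)
(B(-5) - 1)*(-2*(1 - 1)) = ((6 - 3/(-5)) - 1)*(-2*(1 - 1)) = ((6 - 3*(-⅕)) - 1)*(-2*0) = ((6 + ⅗) - 1)*0 = (33/5 - 1)*0 = (28/5)*0 = 0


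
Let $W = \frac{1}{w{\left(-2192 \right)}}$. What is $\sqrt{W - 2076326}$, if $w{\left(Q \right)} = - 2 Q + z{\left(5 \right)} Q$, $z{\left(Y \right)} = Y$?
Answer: $\frac{i \sqrt{5611761028347}}{1644} \approx 1440.9 i$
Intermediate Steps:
$w{\left(Q \right)} = 3 Q$ ($w{\left(Q \right)} = - 2 Q + 5 Q = 3 Q$)
$W = - \frac{1}{6576}$ ($W = \frac{1}{3 \left(-2192\right)} = \frac{1}{-6576} = - \frac{1}{6576} \approx -0.00015207$)
$\sqrt{W - 2076326} = \sqrt{- \frac{1}{6576} - 2076326} = \sqrt{- \frac{13653919777}{6576}} = \frac{i \sqrt{5611761028347}}{1644}$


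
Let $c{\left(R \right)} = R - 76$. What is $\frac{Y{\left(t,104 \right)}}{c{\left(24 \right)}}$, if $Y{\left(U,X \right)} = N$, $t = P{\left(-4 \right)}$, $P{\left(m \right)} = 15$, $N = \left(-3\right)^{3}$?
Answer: $\frac{27}{52} \approx 0.51923$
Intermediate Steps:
$c{\left(R \right)} = -76 + R$
$N = -27$
$t = 15$
$Y{\left(U,X \right)} = -27$
$\frac{Y{\left(t,104 \right)}}{c{\left(24 \right)}} = - \frac{27}{-76 + 24} = - \frac{27}{-52} = \left(-27\right) \left(- \frac{1}{52}\right) = \frac{27}{52}$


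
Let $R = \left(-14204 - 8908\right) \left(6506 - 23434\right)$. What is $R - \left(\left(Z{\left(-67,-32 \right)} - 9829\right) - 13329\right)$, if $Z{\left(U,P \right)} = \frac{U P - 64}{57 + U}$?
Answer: $391263302$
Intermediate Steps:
$Z{\left(U,P \right)} = \frac{-64 + P U}{57 + U}$ ($Z{\left(U,P \right)} = \frac{P U - 64}{57 + U} = \frac{-64 + P U}{57 + U}$)
$R = 391239936$ ($R = \left(-23112\right) \left(-16928\right) = 391239936$)
$R - \left(\left(Z{\left(-67,-32 \right)} - 9829\right) - 13329\right) = 391239936 - \left(\left(\frac{-64 - -2144}{57 - 67} - 9829\right) - 13329\right) = 391239936 - \left(\left(\frac{-64 + 2144}{-10} - 9829\right) - 13329\right) = 391239936 - \left(\left(\left(- \frac{1}{10}\right) 2080 - 9829\right) - 13329\right) = 391239936 - \left(\left(-208 - 9829\right) - 13329\right) = 391239936 - \left(-10037 - 13329\right) = 391239936 - -23366 = 391239936 + 23366 = 391263302$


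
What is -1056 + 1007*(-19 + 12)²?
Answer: 48287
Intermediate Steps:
-1056 + 1007*(-19 + 12)² = -1056 + 1007*(-7)² = -1056 + 1007*49 = -1056 + 49343 = 48287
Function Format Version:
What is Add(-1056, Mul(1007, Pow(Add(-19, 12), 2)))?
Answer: 48287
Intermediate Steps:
Add(-1056, Mul(1007, Pow(Add(-19, 12), 2))) = Add(-1056, Mul(1007, Pow(-7, 2))) = Add(-1056, Mul(1007, 49)) = Add(-1056, 49343) = 48287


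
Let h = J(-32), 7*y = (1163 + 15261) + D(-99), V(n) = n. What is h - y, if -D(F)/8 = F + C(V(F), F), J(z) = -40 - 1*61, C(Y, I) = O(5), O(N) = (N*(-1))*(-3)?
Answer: -17803/7 ≈ -2543.3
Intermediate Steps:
O(N) = 3*N (O(N) = -N*(-3) = 3*N)
C(Y, I) = 15 (C(Y, I) = 3*5 = 15)
J(z) = -101 (J(z) = -40 - 61 = -101)
D(F) = -120 - 8*F (D(F) = -8*(F + 15) = -8*(15 + F) = -120 - 8*F)
y = 17096/7 (y = ((1163 + 15261) + (-120 - 8*(-99)))/7 = (16424 + (-120 + 792))/7 = (16424 + 672)/7 = (1/7)*17096 = 17096/7 ≈ 2442.3)
h = -101
h - y = -101 - 1*17096/7 = -101 - 17096/7 = -17803/7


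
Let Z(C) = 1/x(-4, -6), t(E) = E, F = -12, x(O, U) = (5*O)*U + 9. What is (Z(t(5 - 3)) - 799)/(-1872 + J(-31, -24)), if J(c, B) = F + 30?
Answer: 51535/119583 ≈ 0.43096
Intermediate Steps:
x(O, U) = 9 + 5*O*U (x(O, U) = 5*O*U + 9 = 9 + 5*O*U)
J(c, B) = 18 (J(c, B) = -12 + 30 = 18)
Z(C) = 1/129 (Z(C) = 1/(9 + 5*(-4)*(-6)) = 1/(9 + 120) = 1/129)
(Z(t(5 - 3)) - 799)/(-1872 + J(-31, -24)) = (1/129 - 799)/(-1872 + 18) = -103070/129/(-1854) = -103070/129*(-1/1854) = 51535/119583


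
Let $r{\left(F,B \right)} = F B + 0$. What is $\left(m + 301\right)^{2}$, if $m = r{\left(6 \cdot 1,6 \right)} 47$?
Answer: $3972049$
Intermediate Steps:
$r{\left(F,B \right)} = B F$ ($r{\left(F,B \right)} = B F + 0 = B F$)
$m = 1692$ ($m = 6 \cdot 6 \cdot 1 \cdot 47 = 6 \cdot 6 \cdot 47 = 36 \cdot 47 = 1692$)
$\left(m + 301\right)^{2} = \left(1692 + 301\right)^{2} = 1993^{2} = 3972049$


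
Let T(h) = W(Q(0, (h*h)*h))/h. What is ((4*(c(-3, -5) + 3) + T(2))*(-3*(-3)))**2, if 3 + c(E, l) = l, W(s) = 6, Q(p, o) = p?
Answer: 23409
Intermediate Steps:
c(E, l) = -3 + l
T(h) = 6/h
((4*(c(-3, -5) + 3) + T(2))*(-3*(-3)))**2 = ((4*((-3 - 5) + 3) + 6/2)*(-3*(-3)))**2 = ((4*(-8 + 3) + 6*(1/2))*9)**2 = ((4*(-5) + 3)*9)**2 = ((-20 + 3)*9)**2 = (-17*9)**2 = (-153)**2 = 23409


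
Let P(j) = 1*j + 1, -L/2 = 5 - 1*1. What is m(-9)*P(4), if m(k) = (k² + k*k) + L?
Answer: 770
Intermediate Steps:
L = -8 (L = -2*(5 - 1*1) = -2*(5 - 1) = -2*4 = -8)
m(k) = -8 + 2*k² (m(k) = (k² + k*k) - 8 = (k² + k²) - 8 = 2*k² - 8 = -8 + 2*k²)
P(j) = 1 + j (P(j) = j + 1 = 1 + j)
m(-9)*P(4) = (-8 + 2*(-9)²)*(1 + 4) = (-8 + 2*81)*5 = (-8 + 162)*5 = 154*5 = 770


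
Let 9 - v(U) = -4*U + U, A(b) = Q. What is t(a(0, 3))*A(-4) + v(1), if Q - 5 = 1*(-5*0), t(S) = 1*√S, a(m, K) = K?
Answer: 12 + 5*√3 ≈ 20.660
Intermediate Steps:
t(S) = √S
Q = 5 (Q = 5 + 1*(-5*0) = 5 + 1*0 = 5 + 0 = 5)
A(b) = 5
v(U) = 9 + 3*U (v(U) = 9 - (-4*U + U) = 9 - (-3)*U = 9 + 3*U)
t(a(0, 3))*A(-4) + v(1) = √3*5 + (9 + 3*1) = 5*√3 + (9 + 3) = 5*√3 + 12 = 12 + 5*√3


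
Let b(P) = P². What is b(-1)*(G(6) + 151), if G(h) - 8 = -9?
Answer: 150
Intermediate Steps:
G(h) = -1 (G(h) = 8 - 9 = -1)
b(-1)*(G(6) + 151) = (-1)²*(-1 + 151) = 1*150 = 150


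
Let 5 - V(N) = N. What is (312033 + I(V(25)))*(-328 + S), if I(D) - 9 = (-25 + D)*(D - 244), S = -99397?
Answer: -32303121450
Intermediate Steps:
V(N) = 5 - N
I(D) = 9 + (-244 + D)*(-25 + D) (I(D) = 9 + (-25 + D)*(D - 244) = 9 + (-25 + D)*(-244 + D) = 9 + (-244 + D)*(-25 + D))
(312033 + I(V(25)))*(-328 + S) = (312033 + (6109 + (5 - 1*25)² - 269*(5 - 1*25)))*(-328 - 99397) = (312033 + (6109 + (5 - 25)² - 269*(5 - 25)))*(-99725) = (312033 + (6109 + (-20)² - 269*(-20)))*(-99725) = (312033 + (6109 + 400 + 5380))*(-99725) = (312033 + 11889)*(-99725) = 323922*(-99725) = -32303121450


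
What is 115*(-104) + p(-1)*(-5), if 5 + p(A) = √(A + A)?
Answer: -11935 - 5*I*√2 ≈ -11935.0 - 7.0711*I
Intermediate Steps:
p(A) = -5 + √2*√A (p(A) = -5 + √(A + A) = -5 + √(2*A) = -5 + √2*√A)
115*(-104) + p(-1)*(-5) = 115*(-104) + (-5 + √2*√(-1))*(-5) = -11960 + (-5 + √2*I)*(-5) = -11960 + (-5 + I*√2)*(-5) = -11960 + (25 - 5*I*√2) = -11935 - 5*I*√2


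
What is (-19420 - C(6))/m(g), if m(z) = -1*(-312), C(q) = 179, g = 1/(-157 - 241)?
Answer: -6533/104 ≈ -62.817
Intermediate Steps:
g = -1/398 (g = 1/(-398) = -1/398 ≈ -0.0025126)
m(z) = 312
(-19420 - C(6))/m(g) = (-19420 - 1*179)/312 = (-19420 - 179)*(1/312) = -19599*1/312 = -6533/104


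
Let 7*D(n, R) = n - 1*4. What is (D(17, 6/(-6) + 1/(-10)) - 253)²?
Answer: 3090564/49 ≈ 63073.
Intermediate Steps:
D(n, R) = -4/7 + n/7 (D(n, R) = (n - 1*4)/7 = (n - 4)/7 = (-4 + n)/7 = -4/7 + n/7)
(D(17, 6/(-6) + 1/(-10)) - 253)² = ((-4/7 + (⅐)*17) - 253)² = ((-4/7 + 17/7) - 253)² = (13/7 - 253)² = (-1758/7)² = 3090564/49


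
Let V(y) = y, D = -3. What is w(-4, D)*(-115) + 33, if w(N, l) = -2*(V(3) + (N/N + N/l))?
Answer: 3779/3 ≈ 1259.7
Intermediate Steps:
w(N, l) = -8 - 2*N/l (w(N, l) = -2*(3 + (N/N + N/l)) = -2*(3 + (1 + N/l)) = -2*(4 + N/l) = -8 - 2*N/l)
w(-4, D)*(-115) + 33 = (-8 - 2*(-4)/(-3))*(-115) + 33 = (-8 - 2*(-4)*(-⅓))*(-115) + 33 = (-8 - 8/3)*(-115) + 33 = -32/3*(-115) + 33 = 3680/3 + 33 = 3779/3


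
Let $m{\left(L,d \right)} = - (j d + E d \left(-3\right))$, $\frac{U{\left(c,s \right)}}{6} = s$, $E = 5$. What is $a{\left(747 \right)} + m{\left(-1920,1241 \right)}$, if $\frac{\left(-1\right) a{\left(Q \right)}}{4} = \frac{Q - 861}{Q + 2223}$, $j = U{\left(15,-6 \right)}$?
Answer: $\frac{31329121}{495} \approx 63291.0$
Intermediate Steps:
$U{\left(c,s \right)} = 6 s$
$j = -36$ ($j = 6 \left(-6\right) = -36$)
$m{\left(L,d \right)} = 51 d$ ($m{\left(L,d \right)} = - (- 36 d + 5 d \left(-3\right)) = - (- 36 d - 15 d) = - \left(-51\right) d = 51 d$)
$a{\left(Q \right)} = - \frac{4 \left(-861 + Q\right)}{2223 + Q}$ ($a{\left(Q \right)} = - 4 \frac{Q - 861}{Q + 2223} = - 4 \frac{-861 + Q}{2223 + Q} = - \frac{4 \left(-861 + Q\right)}{2223 + Q}$)
$a{\left(747 \right)} + m{\left(-1920,1241 \right)} = \frac{4 \left(861 - 747\right)}{2223 + 747} + 51 \cdot 1241 = \frac{4 \left(861 - 747\right)}{2970} + 63291 = 4 \cdot \frac{1}{2970} \cdot 114 + 63291 = \frac{76}{495} + 63291 = \frac{31329121}{495}$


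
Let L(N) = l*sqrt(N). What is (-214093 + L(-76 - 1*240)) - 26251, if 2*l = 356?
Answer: -240344 + 356*I*sqrt(79) ≈ -2.4034e+5 + 3164.2*I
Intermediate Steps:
l = 178 (l = (1/2)*356 = 178)
L(N) = 178*sqrt(N)
(-214093 + L(-76 - 1*240)) - 26251 = (-214093 + 178*sqrt(-76 - 1*240)) - 26251 = (-214093 + 178*sqrt(-76 - 240)) - 26251 = (-214093 + 178*sqrt(-316)) - 26251 = (-214093 + 178*(2*I*sqrt(79))) - 26251 = (-214093 + 356*I*sqrt(79)) - 26251 = -240344 + 356*I*sqrt(79)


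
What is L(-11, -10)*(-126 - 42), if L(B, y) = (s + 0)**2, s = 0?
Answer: 0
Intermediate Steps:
L(B, y) = 0 (L(B, y) = (0 + 0)**2 = 0**2 = 0)
L(-11, -10)*(-126 - 42) = 0*(-126 - 42) = 0*(-168) = 0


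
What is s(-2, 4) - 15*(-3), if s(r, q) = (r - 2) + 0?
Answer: 41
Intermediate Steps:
s(r, q) = -2 + r (s(r, q) = (-2 + r) + 0 = -2 + r)
s(-2, 4) - 15*(-3) = (-2 - 2) - 15*(-3) = -4 + 45 = 41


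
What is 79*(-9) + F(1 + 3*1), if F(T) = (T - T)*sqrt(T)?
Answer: -711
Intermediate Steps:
F(T) = 0 (F(T) = 0*sqrt(T) = 0)
79*(-9) + F(1 + 3*1) = 79*(-9) + 0 = -711 + 0 = -711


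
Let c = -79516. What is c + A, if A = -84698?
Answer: -164214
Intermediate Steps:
c + A = -79516 - 84698 = -164214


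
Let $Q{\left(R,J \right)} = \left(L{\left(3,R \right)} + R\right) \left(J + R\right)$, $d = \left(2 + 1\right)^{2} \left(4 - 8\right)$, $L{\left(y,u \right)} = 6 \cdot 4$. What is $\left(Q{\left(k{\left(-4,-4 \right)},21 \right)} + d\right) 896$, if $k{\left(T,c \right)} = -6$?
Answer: $209664$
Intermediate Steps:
$L{\left(y,u \right)} = 24$
$d = -36$ ($d = 3^{2} \left(-4\right) = 9 \left(-4\right) = -36$)
$Q{\left(R,J \right)} = \left(24 + R\right) \left(J + R\right)$
$\left(Q{\left(k{\left(-4,-4 \right)},21 \right)} + d\right) 896 = \left(\left(\left(-6\right)^{2} + 24 \cdot 21 + 24 \left(-6\right) + 21 \left(-6\right)\right) - 36\right) 896 = \left(\left(36 + 504 - 144 - 126\right) - 36\right) 896 = \left(270 - 36\right) 896 = 234 \cdot 896 = 209664$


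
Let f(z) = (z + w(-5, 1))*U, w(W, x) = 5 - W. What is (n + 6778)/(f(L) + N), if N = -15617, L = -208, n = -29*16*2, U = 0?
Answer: -5850/15617 ≈ -0.37459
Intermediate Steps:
n = -928 (n = -464*2 = -928)
f(z) = 0 (f(z) = (z + (5 - 1*(-5)))*0 = (z + (5 + 5))*0 = (z + 10)*0 = (10 + z)*0 = 0)
(n + 6778)/(f(L) + N) = (-928 + 6778)/(0 - 15617) = 5850/(-15617) = 5850*(-1/15617) = -5850/15617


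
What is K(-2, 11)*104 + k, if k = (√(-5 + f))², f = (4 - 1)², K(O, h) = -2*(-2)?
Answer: 420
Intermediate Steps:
K(O, h) = 4
f = 9 (f = 3² = 9)
k = 4 (k = (√(-5 + 9))² = (√4)² = 2² = 4)
K(-2, 11)*104 + k = 4*104 + 4 = 416 + 4 = 420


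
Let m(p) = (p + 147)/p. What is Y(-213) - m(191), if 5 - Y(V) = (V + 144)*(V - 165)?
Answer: -4981045/191 ≈ -26079.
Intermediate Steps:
m(p) = (147 + p)/p
Y(V) = 5 - (-165 + V)*(144 + V) (Y(V) = 5 - (V + 144)*(V - 165) = 5 - (144 + V)*(-165 + V) = 5 - (-165 + V)*(144 + V))
Y(-213) - m(191) = (23765 - 1*(-213)² + 21*(-213)) - (147 + 191)/191 = (23765 - 1*45369 - 4473) - 338/191 = (23765 - 45369 - 4473) - 1*338/191 = -26077 - 338/191 = -4981045/191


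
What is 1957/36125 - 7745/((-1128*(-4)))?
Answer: -270958141/162996000 ≈ -1.6624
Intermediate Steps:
1957/36125 - 7745/((-1128*(-4))) = 1957*(1/36125) - 7745/4512 = 1957/36125 - 7745*1/4512 = 1957/36125 - 7745/4512 = -270958141/162996000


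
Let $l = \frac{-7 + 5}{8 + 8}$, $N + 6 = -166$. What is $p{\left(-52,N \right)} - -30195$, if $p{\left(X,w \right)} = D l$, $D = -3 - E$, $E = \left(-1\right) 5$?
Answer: $\frac{120779}{4} \approx 30195.0$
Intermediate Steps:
$E = -5$
$N = -172$ ($N = -6 - 166 = -172$)
$l = - \frac{1}{8}$ ($l = - \frac{2}{16} = \left(-2\right) \frac{1}{16} = - \frac{1}{8} \approx -0.125$)
$D = 2$ ($D = -3 - -5 = -3 + 5 = 2$)
$p{\left(X,w \right)} = - \frac{1}{4}$ ($p{\left(X,w \right)} = 2 \left(- \frac{1}{8}\right) = - \frac{1}{4}$)
$p{\left(-52,N \right)} - -30195 = - \frac{1}{4} - -30195 = - \frac{1}{4} + 30195 = \frac{120779}{4}$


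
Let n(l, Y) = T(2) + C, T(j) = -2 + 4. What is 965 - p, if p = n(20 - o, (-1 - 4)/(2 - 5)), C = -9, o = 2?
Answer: 972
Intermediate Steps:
T(j) = 2
n(l, Y) = -7 (n(l, Y) = 2 - 9 = -7)
p = -7
965 - p = 965 - 1*(-7) = 965 + 7 = 972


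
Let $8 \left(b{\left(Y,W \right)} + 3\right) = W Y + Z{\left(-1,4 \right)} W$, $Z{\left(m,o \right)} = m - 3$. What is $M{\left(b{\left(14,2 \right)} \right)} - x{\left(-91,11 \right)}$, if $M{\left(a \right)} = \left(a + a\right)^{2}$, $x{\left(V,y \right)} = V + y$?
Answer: $81$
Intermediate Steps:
$Z{\left(m,o \right)} = -3 + m$
$b{\left(Y,W \right)} = -3 - \frac{W}{2} + \frac{W Y}{8}$ ($b{\left(Y,W \right)} = -3 + \frac{W Y + \left(-3 - 1\right) W}{8} = -3 + \frac{W Y - 4 W}{8} = -3 + \frac{- 4 W + W Y}{8} = -3 + \left(- \frac{W}{2} + \frac{W Y}{8}\right) = -3 - \frac{W}{2} + \frac{W Y}{8}$)
$M{\left(a \right)} = 4 a^{2}$ ($M{\left(a \right)} = \left(2 a\right)^{2} = 4 a^{2}$)
$M{\left(b{\left(14,2 \right)} \right)} - x{\left(-91,11 \right)} = 4 \left(-3 - 1 + \frac{1}{8} \cdot 2 \cdot 14\right)^{2} - \left(-91 + 11\right) = 4 \left(-3 - 1 + \frac{7}{2}\right)^{2} - -80 = 4 \left(- \frac{1}{2}\right)^{2} + 80 = 4 \cdot \frac{1}{4} + 80 = 1 + 80 = 81$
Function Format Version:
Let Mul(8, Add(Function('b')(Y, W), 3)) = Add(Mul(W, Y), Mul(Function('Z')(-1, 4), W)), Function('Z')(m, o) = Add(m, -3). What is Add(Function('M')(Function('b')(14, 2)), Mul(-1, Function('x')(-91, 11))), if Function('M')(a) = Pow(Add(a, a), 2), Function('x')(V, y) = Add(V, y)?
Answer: 81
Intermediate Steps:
Function('Z')(m, o) = Add(-3, m)
Function('b')(Y, W) = Add(-3, Mul(Rational(-1, 2), W), Mul(Rational(1, 8), W, Y)) (Function('b')(Y, W) = Add(-3, Mul(Rational(1, 8), Add(Mul(W, Y), Mul(Add(-3, -1), W)))) = Add(-3, Mul(Rational(1, 8), Add(Mul(W, Y), Mul(-4, W)))) = Add(-3, Mul(Rational(1, 8), Add(Mul(-4, W), Mul(W, Y)))) = Add(-3, Add(Mul(Rational(-1, 2), W), Mul(Rational(1, 8), W, Y))) = Add(-3, Mul(Rational(-1, 2), W), Mul(Rational(1, 8), W, Y)))
Function('M')(a) = Mul(4, Pow(a, 2)) (Function('M')(a) = Pow(Mul(2, a), 2) = Mul(4, Pow(a, 2)))
Add(Function('M')(Function('b')(14, 2)), Mul(-1, Function('x')(-91, 11))) = Add(Mul(4, Pow(Add(-3, Mul(Rational(-1, 2), 2), Mul(Rational(1, 8), 2, 14)), 2)), Mul(-1, Add(-91, 11))) = Add(Mul(4, Pow(Add(-3, -1, Rational(7, 2)), 2)), Mul(-1, -80)) = Add(Mul(4, Pow(Rational(-1, 2), 2)), 80) = Add(Mul(4, Rational(1, 4)), 80) = Add(1, 80) = 81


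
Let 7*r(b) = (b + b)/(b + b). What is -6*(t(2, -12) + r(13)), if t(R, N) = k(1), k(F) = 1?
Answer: -48/7 ≈ -6.8571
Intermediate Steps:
t(R, N) = 1
r(b) = 1/7 (r(b) = ((b + b)/(b + b))/7 = ((2*b)/((2*b)))/7 = ((2*b)*(1/(2*b)))/7 = (1/7)*1 = 1/7)
-6*(t(2, -12) + r(13)) = -6*(1 + 1/7) = -6*8/7 = -48/7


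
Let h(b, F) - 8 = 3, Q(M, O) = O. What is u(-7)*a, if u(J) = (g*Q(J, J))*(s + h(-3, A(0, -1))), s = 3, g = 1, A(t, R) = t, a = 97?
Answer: -9506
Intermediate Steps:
h(b, F) = 11 (h(b, F) = 8 + 3 = 11)
u(J) = 14*J (u(J) = (1*J)*(3 + 11) = J*14 = 14*J)
u(-7)*a = (14*(-7))*97 = -98*97 = -9506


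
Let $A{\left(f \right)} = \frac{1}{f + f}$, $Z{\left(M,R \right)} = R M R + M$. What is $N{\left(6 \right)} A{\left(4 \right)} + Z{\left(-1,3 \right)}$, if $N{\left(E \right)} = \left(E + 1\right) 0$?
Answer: $-10$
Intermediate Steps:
$N{\left(E \right)} = 0$ ($N{\left(E \right)} = \left(1 + E\right) 0 = 0$)
$Z{\left(M,R \right)} = M + M R^{2}$ ($Z{\left(M,R \right)} = M R R + M = M R^{2} + M = M + M R^{2}$)
$A{\left(f \right)} = \frac{1}{2 f}$
$N{\left(6 \right)} A{\left(4 \right)} + Z{\left(-1,3 \right)} = 0 \frac{1}{2 \cdot 4} - \left(1 + 3^{2}\right) = 0 \cdot \frac{1}{2} \cdot \frac{1}{4} - \left(1 + 9\right) = 0 \cdot \frac{1}{8} - 10 = 0 - 10 = -10$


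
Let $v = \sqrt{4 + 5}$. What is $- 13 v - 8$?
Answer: $-47$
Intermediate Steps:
$v = 3$ ($v = \sqrt{9} = 3$)
$- 13 v - 8 = \left(-13\right) 3 - 8 = -39 - 8 = -47$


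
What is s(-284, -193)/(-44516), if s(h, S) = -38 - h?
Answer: -123/22258 ≈ -0.0055261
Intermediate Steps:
s(-284, -193)/(-44516) = (-38 - 1*(-284))/(-44516) = (-38 + 284)*(-1/44516) = 246*(-1/44516) = -123/22258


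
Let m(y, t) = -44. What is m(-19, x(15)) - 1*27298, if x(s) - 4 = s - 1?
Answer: -27342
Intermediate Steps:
x(s) = 3 + s (x(s) = 4 + (s - 1) = 4 + (-1 + s) = 3 + s)
m(-19, x(15)) - 1*27298 = -44 - 1*27298 = -44 - 27298 = -27342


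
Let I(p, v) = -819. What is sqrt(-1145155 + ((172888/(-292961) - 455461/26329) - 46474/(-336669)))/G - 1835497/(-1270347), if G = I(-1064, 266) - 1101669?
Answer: 1835497/1270347 - I*sqrt(7722636821052641870479438726110618246)/2862998852891877627768 ≈ 1.4449 - 0.00097065*I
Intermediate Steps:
G = -1102488 (G = -819 - 1101669 = -1102488)
sqrt(-1145155 + ((172888/(-292961) - 455461/26329) - 46474/(-336669)))/G - 1835497/(-1270347) = sqrt(-1145155 + ((172888/(-292961) - 455461/26329) - 46474/(-336669)))/(-1102488) - 1835497/(-1270347) = sqrt(-1145155 + ((172888*(-1/292961) - 455461*1/26329) - 46474*(-1)/336669))*(-1/1102488) - 1835497*(-1/1270347) = sqrt(-1145155 + ((-172888/292961 - 455461/26329) - 1*(-46474/336669)))*(-1/1102488) + 1835497/1270347 = sqrt(-1145155 + (-137984278173/7713370169 + 46474/336669))*(-1/1102488) + 1835497/1270347 = sqrt(-1145155 - 46096557782991631/2596852621427061)*(-1/1102488) + 1835497/1270347 = sqrt(-2973844860248089031086/2596852621427061)*(-1/1102488) + 1835497/1270347 = (I*sqrt(7722636821052641870479438726110618246)/2596852621427061)*(-1/1102488) + 1835497/1270347 = -I*sqrt(7722636821052641870479438726110618246)/2862998852891877627768 + 1835497/1270347 = 1835497/1270347 - I*sqrt(7722636821052641870479438726110618246)/2862998852891877627768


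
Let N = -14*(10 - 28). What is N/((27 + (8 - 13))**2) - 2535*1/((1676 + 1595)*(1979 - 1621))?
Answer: 73467399/141693178 ≈ 0.51850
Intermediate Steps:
N = 252 (N = -14*(-18) = 252)
N/((27 + (8 - 13))**2) - 2535*1/((1676 + 1595)*(1979 - 1621)) = 252/((27 + (8 - 13))**2) - 2535*1/((1676 + 1595)*(1979 - 1621)) = 252/((27 - 5)**2) - 2535/(358*3271) = 252/(22**2) - 2535/1171018 = 252/484 - 2535*1/1171018 = 252*(1/484) - 2535/1171018 = 63/121 - 2535/1171018 = 73467399/141693178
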